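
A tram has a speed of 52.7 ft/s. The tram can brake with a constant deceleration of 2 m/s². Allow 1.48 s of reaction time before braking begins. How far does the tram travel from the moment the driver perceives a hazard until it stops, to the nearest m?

Total stopping distance ≈ 88 m

52.7 ft/s × 0.3048 = 16.0630 m/s.
Reaction distance = v·t_r = 16.0630 × 1.48 = 23.773 m.
Braking distance = v²/(2a) = 16.0630² / (2 × 2.000) = 258.020 / 4.000 = 64.505 m.
Total = 23.773 + 64.505 = 88.278 m.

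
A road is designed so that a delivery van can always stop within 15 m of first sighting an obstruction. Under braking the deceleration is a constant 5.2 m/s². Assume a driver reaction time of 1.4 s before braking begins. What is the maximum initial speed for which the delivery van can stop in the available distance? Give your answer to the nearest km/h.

Maximum speed ≈ 26 km/h

Stopping distance: v·t_r + v²/(2a) = 15 with t_r = 1.4 s and a = 5.200 m/s².
So v² + 14.560 v − 156.00 = 0.
Positive root: v = −a·t_r + √((a·t_r)² + 2a·d) = −7.280 + √(52.998 + 156.00) = 7.1768 m/s.
7.1768 m/s × 3.6 = 25.836 km/h.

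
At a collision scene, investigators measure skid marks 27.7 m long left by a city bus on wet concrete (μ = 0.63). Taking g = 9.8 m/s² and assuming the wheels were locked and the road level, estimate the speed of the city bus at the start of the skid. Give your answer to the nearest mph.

Initial speed ≈ 41 mph

Deceleration a = μg = 0.63 × 9.8 = 6.174 m/s².
v = √(2a·d) = √(2 × 6.174 × 27.7) = √342.040 = 18.4943 m/s.
= 18.4943 ÷ 0.44704 = 41.371 mph.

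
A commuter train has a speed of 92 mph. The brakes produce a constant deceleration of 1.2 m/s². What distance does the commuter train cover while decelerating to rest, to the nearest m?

92 mph × 0.44704 = 41.1277 m/s.
Braking distance = v²/(2a) = 41.1277² / (2 × 1.200) = 1691.488 / 2.400 = 704.787 m.

Braking distance ≈ 705 m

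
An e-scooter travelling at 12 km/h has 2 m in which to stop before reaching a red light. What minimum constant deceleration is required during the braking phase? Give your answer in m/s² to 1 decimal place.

12 km/h ÷ 3.6 = 3.3333 m/s.
v² = 2a·d ⇒ a = v²/(2d) = 3.3333² / (2 × 2.000) = 11.111 / 4.000 = 2.7778 m/s².

Required deceleration ≈ 2.8 m/s²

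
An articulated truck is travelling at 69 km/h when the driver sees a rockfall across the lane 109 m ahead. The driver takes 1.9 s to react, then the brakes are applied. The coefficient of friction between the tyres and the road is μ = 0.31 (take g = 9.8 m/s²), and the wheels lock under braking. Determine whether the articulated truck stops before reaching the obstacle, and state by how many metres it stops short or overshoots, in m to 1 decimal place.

Yes — it stops 12.1 m short of the obstacle

69 km/h ÷ 3.6 = 19.1667 m/s.
a = μg = 0.31 × 9.8 = 3.038 m/s².
Reaction distance = 19.1667 × 1.9 = 36.417 m.
Braking distance = v²/(2a) = 367.362 / 6.076 = 60.461 m.
Total stopping distance = 36.417 + 60.461 = 96.878 m, vs 109 m available — it stops with 109 − 96.878 = 12.122 m to spare.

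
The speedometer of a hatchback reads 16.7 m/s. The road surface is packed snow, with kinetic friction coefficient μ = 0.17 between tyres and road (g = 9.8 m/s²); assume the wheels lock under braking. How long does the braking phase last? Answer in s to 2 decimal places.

a = μg = 0.17 × 9.8 = 1.666 m/s².
Braking time = v/a = 16.7000 / 1.666 = 10.024 s.

Braking time ≈ 10.02 s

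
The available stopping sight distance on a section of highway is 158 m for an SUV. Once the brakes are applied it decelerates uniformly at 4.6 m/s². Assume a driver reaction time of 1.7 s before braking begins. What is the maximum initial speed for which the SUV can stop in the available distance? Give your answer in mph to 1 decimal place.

Stopping distance: v·t_r + v²/(2a) = 158 with t_r = 1.7 s and a = 4.600 m/s².
So v² + 15.640 v − 1453.60 = 0.
Positive root: v = −a·t_r + √((a·t_r)² + 2a·d) = −7.820 + √(61.152 + 1453.60) = 31.0998 m/s.
31.0998 m/s ÷ 0.44704 = 69.568 mph.

Maximum speed ≈ 69.6 mph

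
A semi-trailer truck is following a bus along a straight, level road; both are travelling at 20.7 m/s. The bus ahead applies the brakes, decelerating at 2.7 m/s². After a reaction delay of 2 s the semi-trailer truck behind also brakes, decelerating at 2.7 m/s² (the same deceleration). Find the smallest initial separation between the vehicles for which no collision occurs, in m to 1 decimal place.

Minimum gap ≈ 41.4 m

Leader travels v²/(2a_L) = 428.490 / 5.400 = 79.350 m before stopping.
Follower covers v·t_r = 20.7000 × 2 = 41.400 m while reacting, then v²/(2a_F) = 428.490 / 5.400 = 79.350 m while braking, for a total of 41.400 + 79.350 = 120.750 m.
Since a_F ≤ a_L and the follower starts braking later, the follower is never slower than the leader, so the closest approach is when both have stopped.
Minimum gap = 120.750 − 79.350 = 41.400 m.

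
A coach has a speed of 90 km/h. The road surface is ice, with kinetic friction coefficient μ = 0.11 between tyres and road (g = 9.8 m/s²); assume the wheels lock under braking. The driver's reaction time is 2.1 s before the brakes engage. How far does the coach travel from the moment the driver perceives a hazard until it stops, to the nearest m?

90 km/h ÷ 3.6 = 25.0000 m/s.
a = μg = 0.11 × 9.8 = 1.078 m/s².
Reaction distance = v·t_r = 25.0000 × 2.1 = 52.500 m.
Braking distance = v²/(2a) = 25.0000² / (2 × 1.078) = 625.000 / 2.156 = 289.889 m.
Total = 52.500 + 289.889 = 342.389 m.

Total stopping distance ≈ 342 m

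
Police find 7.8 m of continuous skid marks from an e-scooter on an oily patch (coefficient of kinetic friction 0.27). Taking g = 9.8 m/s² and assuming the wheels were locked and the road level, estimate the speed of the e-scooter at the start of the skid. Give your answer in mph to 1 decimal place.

Initial speed ≈ 14.4 mph

Deceleration a = μg = 0.27 × 9.8 = 2.646 m/s².
v = √(2a·d) = √(2 × 2.646 × 7.8) = √41.278 = 6.4248 m/s.
= 6.4248 ÷ 0.44704 = 14.372 mph.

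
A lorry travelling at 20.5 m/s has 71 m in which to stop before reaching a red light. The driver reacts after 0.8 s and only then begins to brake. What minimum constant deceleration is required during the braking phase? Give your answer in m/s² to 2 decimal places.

Distance covered during reaction = 20.5000 × 0.8 = 16.400 m.
Distance available for braking: 71 − 16.400 = 54.600 m.
v² = 2a·d ⇒ a = v²/(2d) = 20.5000² / (2 × 54.600) = 420.250 / 109.200 = 3.8484 m/s².

Required deceleration ≈ 3.85 m/s²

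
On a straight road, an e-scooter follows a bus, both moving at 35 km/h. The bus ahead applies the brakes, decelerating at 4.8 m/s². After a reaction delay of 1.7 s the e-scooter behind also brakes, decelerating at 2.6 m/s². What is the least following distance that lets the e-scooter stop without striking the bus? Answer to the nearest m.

Minimum gap ≈ 25 m

35 km/h ÷ 3.6 = 9.7222 m/s.
Leader travels v²/(2a_L) = 94.521 / 9.600 = 9.846 m before stopping.
Follower covers v·t_r = 9.7222 × 1.7 = 16.528 m while reacting, then v²/(2a_F) = 94.521 / 5.200 = 18.177 m while braking, for a total of 16.528 + 18.177 = 34.705 m.
Since a_F ≤ a_L and the follower starts braking later, the follower is never slower than the leader, so the closest approach is when both have stopped.
Minimum gap = 34.705 − 9.846 = 24.859 m.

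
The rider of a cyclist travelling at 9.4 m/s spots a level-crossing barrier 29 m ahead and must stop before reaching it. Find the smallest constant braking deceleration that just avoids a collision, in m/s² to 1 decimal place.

Required deceleration ≈ 1.5 m/s²

v² = 2a·d ⇒ a = v²/(2d) = 9.4000² / (2 × 29.000) = 88.360 / 58.000 = 1.5234 m/s².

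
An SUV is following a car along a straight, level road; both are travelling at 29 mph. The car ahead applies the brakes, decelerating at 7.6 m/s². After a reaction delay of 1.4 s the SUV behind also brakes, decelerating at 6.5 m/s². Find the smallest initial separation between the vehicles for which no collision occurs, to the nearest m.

Minimum gap ≈ 20 m

29 mph × 0.44704 = 12.9642 m/s.
Leader travels v²/(2a_L) = 168.070 / 15.200 = 11.057 m before stopping.
Follower covers v·t_r = 12.9642 × 1.4 = 18.150 m while reacting, then v²/(2a_F) = 168.070 / 13.000 = 12.928 m while braking, for a total of 18.150 + 12.928 = 31.078 m.
Since a_F ≤ a_L and the follower starts braking later, the follower is never slower than the leader, so the closest approach is when both have stopped.
Minimum gap = 31.078 − 11.057 = 20.021 m.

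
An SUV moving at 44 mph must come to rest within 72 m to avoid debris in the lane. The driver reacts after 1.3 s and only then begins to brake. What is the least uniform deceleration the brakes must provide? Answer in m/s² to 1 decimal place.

Required deceleration ≈ 4.2 m/s²

44 mph × 0.44704 = 19.6698 m/s.
Distance covered during reaction = 19.6698 × 1.3 = 25.571 m.
Distance available for braking: 72 − 25.571 = 46.429 m.
v² = 2a·d ⇒ a = v²/(2d) = 19.6698² / (2 × 46.429) = 386.901 / 92.858 = 4.1666 m/s².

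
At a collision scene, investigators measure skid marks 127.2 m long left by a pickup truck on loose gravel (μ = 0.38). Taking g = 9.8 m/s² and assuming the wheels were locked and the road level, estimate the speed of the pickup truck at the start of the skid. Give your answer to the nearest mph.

Initial speed ≈ 69 mph

Deceleration a = μg = 0.38 × 9.8 = 3.724 m/s².
v = √(2a·d) = √(2 × 3.724 × 127.2) = √947.386 = 30.7796 m/s.
= 30.7796 ÷ 0.44704 = 68.852 mph.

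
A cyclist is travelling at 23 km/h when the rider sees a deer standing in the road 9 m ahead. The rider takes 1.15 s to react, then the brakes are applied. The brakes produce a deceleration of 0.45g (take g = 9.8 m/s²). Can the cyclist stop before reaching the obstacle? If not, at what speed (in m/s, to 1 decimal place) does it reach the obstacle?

23 km/h ÷ 3.6 = 6.3889 m/s.
a = 0.45 × 9.8 = 4.410 m/s².
Reaction distance = 6.3889 × 1.15 = 7.347 m.
Braking distance needed to stop: v²/(2a) = 40.818 / 8.820 = 4.628 m, so total needed = 7.347 + 4.628 = 11.975 m > 9 m — it cannot stop.
Distance remaining when braking begins: 9 − 7.347 = 1.653 m.
v² = v₀² − 2a·d = 40.818 − 2 × 4.410 × 1.653 = 26.239 m²/s².
v = √26.239 = 5.122 m/s.

No — it strikes the obstacle at 5.1 m/s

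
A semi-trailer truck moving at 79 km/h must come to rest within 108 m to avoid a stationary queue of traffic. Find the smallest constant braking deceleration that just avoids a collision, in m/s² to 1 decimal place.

Required deceleration ≈ 2.2 m/s²

79 km/h ÷ 3.6 = 21.9444 m/s.
v² = 2a·d ⇒ a = v²/(2d) = 21.9444² / (2 × 108.000) = 481.557 / 216.000 = 2.2294 m/s².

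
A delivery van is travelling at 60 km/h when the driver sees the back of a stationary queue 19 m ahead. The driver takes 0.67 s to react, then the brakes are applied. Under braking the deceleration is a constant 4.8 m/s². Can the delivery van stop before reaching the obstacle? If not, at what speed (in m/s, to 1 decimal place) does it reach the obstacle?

60 km/h ÷ 3.6 = 16.6667 m/s.
Reaction distance = 16.6667 × 0.67 = 11.167 m.
Braking distance needed to stop: v²/(2a) = 277.779 / 9.600 = 28.935 m, so total needed = 11.167 + 28.935 = 40.102 m > 19 m — it cannot stop.
Distance remaining when braking begins: 19 − 11.167 = 7.833 m.
v² = v₀² − 2a·d = 277.779 − 2 × 4.800 × 7.833 = 202.582 m²/s².
v = √202.582 = 14.233 m/s.

No — it strikes the obstacle at 14.2 m/s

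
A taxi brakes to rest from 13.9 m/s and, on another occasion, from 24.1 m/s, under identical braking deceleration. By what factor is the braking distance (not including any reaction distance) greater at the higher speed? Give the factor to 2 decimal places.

Braking distance d = v²/(2a), so with a fixed, d ∝ v².
Factor = (24.1/13.9)² = 1.7338² = 3.0061.

Factor ≈ 3.01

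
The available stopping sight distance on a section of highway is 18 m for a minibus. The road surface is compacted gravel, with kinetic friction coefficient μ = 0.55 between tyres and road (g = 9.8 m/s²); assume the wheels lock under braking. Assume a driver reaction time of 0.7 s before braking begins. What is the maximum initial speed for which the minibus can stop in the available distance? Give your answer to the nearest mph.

Maximum speed ≈ 24 mph

a = μg = 0.55 × 9.8 = 5.390 m/s².
Stopping distance: v·t_r + v²/(2a) = 18 with t_r = 0.7 s and a = 5.390 m/s².
So v² + 7.546 v − 194.04 = 0.
Positive root: v = −a·t_r + √((a·t_r)² + 2a·d) = −3.773 + √(14.236 + 194.04) = 10.6588 m/s.
10.6588 m/s ÷ 0.44704 = 23.843 mph.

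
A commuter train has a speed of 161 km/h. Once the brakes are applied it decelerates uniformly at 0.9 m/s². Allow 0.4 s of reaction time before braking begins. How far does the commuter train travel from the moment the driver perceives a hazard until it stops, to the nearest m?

Total stopping distance ≈ 1129 m

161 km/h ÷ 3.6 = 44.7222 m/s.
Reaction distance = v·t_r = 44.7222 × 0.4 = 17.889 m.
Braking distance = v²/(2a) = 44.7222² / (2 × 0.900) = 2000.075 / 1.800 = 1111.153 m.
Total = 17.889 + 1111.153 = 1129.042 m.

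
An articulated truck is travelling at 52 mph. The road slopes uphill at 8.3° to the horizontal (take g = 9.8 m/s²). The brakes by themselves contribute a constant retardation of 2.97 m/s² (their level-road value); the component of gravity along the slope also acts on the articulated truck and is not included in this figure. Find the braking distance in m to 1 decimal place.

Braking distance ≈ 61.6 m

52 mph × 0.44704 = 23.2461 m/s.
Gravity along the uphill slope adds to the braking deceleration: a_eff = 2.970 + 9.8·sin 8.3° = 2.970 + 1.415 = 4.385 m/s².
Braking distance = v²/(2a) = 23.2461² / (2 × 4.385) = 540.381 / 8.770 = 61.617 m.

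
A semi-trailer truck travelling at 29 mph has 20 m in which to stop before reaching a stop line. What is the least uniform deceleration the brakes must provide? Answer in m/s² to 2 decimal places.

Required deceleration ≈ 4.20 m/s²

29 mph × 0.44704 = 12.9642 m/s.
v² = 2a·d ⇒ a = v²/(2d) = 12.9642² / (2 × 20.000) = 168.070 / 40.000 = 4.2017 m/s².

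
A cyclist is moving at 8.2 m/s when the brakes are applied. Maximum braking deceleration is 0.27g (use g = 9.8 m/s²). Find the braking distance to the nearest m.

Braking distance ≈ 13 m

a = 0.27 × 9.8 = 2.646 m/s².
Braking distance = v²/(2a) = 8.2000² / (2 × 2.646) = 67.240 / 5.292 = 12.706 m.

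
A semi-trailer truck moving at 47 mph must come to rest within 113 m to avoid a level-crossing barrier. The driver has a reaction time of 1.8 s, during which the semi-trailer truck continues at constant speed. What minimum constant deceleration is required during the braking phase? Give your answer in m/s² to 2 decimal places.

Required deceleration ≈ 2.94 m/s²

47 mph × 0.44704 = 21.0109 m/s.
Distance covered during reaction = 21.0109 × 1.8 = 37.820 m.
Distance available for braking: 113 − 37.820 = 75.180 m.
v² = 2a·d ⇒ a = v²/(2d) = 21.0109² / (2 × 75.180) = 441.458 / 150.360 = 2.9360 m/s².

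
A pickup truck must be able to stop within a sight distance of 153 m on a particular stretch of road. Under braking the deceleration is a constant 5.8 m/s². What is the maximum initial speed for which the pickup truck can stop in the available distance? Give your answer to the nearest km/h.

Maximum speed ≈ 152 km/h

v²/(2a) = d ⇒ v = √(2 × 5.800 × 153) = √1774.80 = 42.1284 m/s.
42.1284 m/s × 3.6 = 151.662 km/h.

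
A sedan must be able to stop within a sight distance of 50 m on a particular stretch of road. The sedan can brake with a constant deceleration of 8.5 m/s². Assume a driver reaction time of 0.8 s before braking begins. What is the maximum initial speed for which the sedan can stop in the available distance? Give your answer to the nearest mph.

Stopping distance: v·t_r + v²/(2a) = 50 with t_r = 0.8 s and a = 8.500 m/s².
So v² + 13.600 v − 850.00 = 0.
Positive root: v = −a·t_r + √((a·t_r)² + 2a·d) = −6.800 + √(46.240 + 850.00) = 23.1373 m/s.
23.1373 m/s ÷ 0.44704 = 51.757 mph.

Maximum speed ≈ 52 mph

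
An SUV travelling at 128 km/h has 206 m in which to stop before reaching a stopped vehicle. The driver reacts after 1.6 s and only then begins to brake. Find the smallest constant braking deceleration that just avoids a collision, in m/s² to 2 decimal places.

Required deceleration ≈ 4.24 m/s²

128 km/h ÷ 3.6 = 35.5556 m/s.
Distance covered during reaction = 35.5556 × 1.6 = 56.889 m.
Distance available for braking: 206 − 56.889 = 149.111 m.
v² = 2a·d ⇒ a = v²/(2d) = 35.5556² / (2 × 149.111) = 1264.201 / 298.222 = 4.2391 m/s².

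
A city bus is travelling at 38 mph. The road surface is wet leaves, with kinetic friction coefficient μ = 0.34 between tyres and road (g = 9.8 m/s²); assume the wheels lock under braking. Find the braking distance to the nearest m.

38 mph × 0.44704 = 16.9875 m/s.
a = μg = 0.34 × 9.8 = 3.332 m/s².
Braking distance = v²/(2a) = 16.9875² / (2 × 3.332) = 288.575 / 6.664 = 43.304 m.

Braking distance ≈ 43 m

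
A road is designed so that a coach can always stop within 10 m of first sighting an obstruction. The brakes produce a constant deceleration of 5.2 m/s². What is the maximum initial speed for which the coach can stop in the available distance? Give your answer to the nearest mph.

v²/(2a) = d ⇒ v = √(2 × 5.200 × 10) = √104.00 = 10.1980 m/s.
10.1980 m/s ÷ 0.44704 = 22.812 mph.

Maximum speed ≈ 23 mph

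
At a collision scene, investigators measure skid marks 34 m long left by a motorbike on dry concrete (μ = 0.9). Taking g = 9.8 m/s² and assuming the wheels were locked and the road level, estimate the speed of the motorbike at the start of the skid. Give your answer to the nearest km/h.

Deceleration a = μg = 0.9 × 9.8 = 8.820 m/s².
v = √(2a·d) = √(2 × 8.820 × 34) = √599.760 = 24.4900 m/s.
= 24.4900 × 3.6 = 88.164 km/h.

Initial speed ≈ 88 km/h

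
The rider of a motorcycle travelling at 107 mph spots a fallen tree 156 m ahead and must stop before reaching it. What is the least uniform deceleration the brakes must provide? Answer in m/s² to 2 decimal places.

Required deceleration ≈ 7.33 m/s²

107 mph × 0.44704 = 47.8333 m/s.
v² = 2a·d ⇒ a = v²/(2d) = 47.8333² / (2 × 156.000) = 2288.025 / 312.000 = 7.3334 m/s².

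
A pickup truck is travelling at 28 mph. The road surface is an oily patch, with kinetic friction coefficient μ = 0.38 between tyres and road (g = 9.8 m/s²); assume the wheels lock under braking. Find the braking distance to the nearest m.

Braking distance ≈ 21 m

28 mph × 0.44704 = 12.5171 m/s.
a = μg = 0.38 × 9.8 = 3.724 m/s².
Braking distance = v²/(2a) = 12.5171² / (2 × 3.724) = 156.678 / 7.448 = 21.036 m.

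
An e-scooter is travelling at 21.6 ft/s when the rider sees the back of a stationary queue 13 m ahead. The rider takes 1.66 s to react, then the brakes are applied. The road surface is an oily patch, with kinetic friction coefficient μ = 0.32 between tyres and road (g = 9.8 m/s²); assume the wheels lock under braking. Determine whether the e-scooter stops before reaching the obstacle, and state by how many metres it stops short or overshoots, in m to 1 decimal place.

No — it overshoots by 4.8 m

21.6 ft/s × 0.3048 = 6.5837 m/s.
a = μg = 0.32 × 9.8 = 3.136 m/s².
Reaction distance = 6.5837 × 1.66 = 10.929 m.
Braking distance = v²/(2a) = 43.345 / 6.272 = 6.911 m.
Total stopping distance = 10.929 + 6.911 = 17.840 m, vs 13 m available — it cannot stop in time and overshoots by 17.840 − 13 = 4.840 m.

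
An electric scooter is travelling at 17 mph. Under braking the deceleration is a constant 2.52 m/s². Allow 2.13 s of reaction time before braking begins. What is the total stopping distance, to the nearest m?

17 mph × 0.44704 = 7.5997 m/s.
Reaction distance = v·t_r = 7.5997 × 2.13 = 16.187 m.
Braking distance = v²/(2a) = 7.5997² / (2 × 2.520) = 57.755 / 5.040 = 11.459 m.
Total = 16.187 + 11.459 = 27.646 m.

Total stopping distance ≈ 28 m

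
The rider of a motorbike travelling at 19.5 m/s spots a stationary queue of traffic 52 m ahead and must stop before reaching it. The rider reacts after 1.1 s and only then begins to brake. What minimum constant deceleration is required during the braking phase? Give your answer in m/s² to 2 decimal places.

Distance covered during reaction = 19.5000 × 1.1 = 21.450 m.
Distance available for braking: 52 − 21.450 = 30.550 m.
v² = 2a·d ⇒ a = v²/(2d) = 19.5000² / (2 × 30.550) = 380.250 / 61.100 = 6.2234 m/s².

Required deceleration ≈ 6.22 m/s²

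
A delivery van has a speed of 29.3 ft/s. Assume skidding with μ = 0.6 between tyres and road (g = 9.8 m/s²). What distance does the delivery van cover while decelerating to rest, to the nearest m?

Braking distance ≈ 7 m

29.3 ft/s × 0.3048 = 8.9306 m/s.
a = μg = 0.6 × 9.8 = 5.880 m/s².
Braking distance = v²/(2a) = 8.9306² / (2 × 5.880) = 79.756 / 11.760 = 6.782 m.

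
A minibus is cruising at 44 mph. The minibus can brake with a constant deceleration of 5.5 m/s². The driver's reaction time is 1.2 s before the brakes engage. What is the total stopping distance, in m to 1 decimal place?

44 mph × 0.44704 = 19.6698 m/s.
Reaction distance = v·t_r = 19.6698 × 1.2 = 23.604 m.
Braking distance = v²/(2a) = 19.6698² / (2 × 5.500) = 386.901 / 11.000 = 35.173 m.
Total = 23.604 + 35.173 = 58.777 m.

Total stopping distance ≈ 58.8 m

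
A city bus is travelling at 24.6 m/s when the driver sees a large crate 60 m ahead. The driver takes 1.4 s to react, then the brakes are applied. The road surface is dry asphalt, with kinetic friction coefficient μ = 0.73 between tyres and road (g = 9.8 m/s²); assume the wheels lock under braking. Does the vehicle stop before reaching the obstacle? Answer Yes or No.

No

a = μg = 0.73 × 9.8 = 7.154 m/s².
Reaction distance = 24.6000 × 1.4 = 34.440 m.
Braking distance = v²/(2a) = 605.160 / 14.308 = 42.295 m.
Total stopping distance = 34.440 + 42.295 = 76.735 m, vs 60 m available — it cannot stop in time and overshoots by 76.735 − 60 = 16.735 m.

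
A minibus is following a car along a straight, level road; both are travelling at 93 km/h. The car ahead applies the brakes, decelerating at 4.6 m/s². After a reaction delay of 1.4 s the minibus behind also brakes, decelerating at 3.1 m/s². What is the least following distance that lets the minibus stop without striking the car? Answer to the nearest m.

93 km/h ÷ 3.6 = 25.8333 m/s.
Leader travels v²/(2a_L) = 667.359 / 9.200 = 72.539 m before stopping.
Follower covers v·t_r = 25.8333 × 1.4 = 36.167 m while reacting, then v²/(2a_F) = 667.359 / 6.200 = 107.639 m while braking, for a total of 36.167 + 107.639 = 143.806 m.
Since a_F ≤ a_L and the follower starts braking later, the follower is never slower than the leader, so the closest approach is when both have stopped.
Minimum gap = 143.806 − 72.539 = 71.267 m.

Minimum gap ≈ 71 m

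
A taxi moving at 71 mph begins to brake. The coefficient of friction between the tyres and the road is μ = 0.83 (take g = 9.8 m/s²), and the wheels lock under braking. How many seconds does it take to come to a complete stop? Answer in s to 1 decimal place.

Braking time ≈ 3.9 s

71 mph × 0.44704 = 31.7398 m/s.
a = μg = 0.83 × 9.8 = 8.134 m/s².
Braking time = v/a = 31.7398 / 8.134 = 3.902 s.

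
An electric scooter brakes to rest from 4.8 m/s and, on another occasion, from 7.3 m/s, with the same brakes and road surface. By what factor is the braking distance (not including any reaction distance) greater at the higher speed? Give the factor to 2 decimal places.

Factor ≈ 2.31

Braking distance d = v²/(2a), so with a fixed, d ∝ v².
Factor = (7.3/4.8)² = 1.5208² = 2.3128.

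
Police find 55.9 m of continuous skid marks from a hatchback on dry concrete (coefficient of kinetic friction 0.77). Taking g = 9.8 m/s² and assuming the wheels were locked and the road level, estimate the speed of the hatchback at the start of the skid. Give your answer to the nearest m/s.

Initial speed ≈ 29 m/s

Deceleration a = μg = 0.77 × 9.8 = 7.546 m/s².
v = √(2a·d) = √(2 × 7.546 × 55.9) = √843.643 = 29.0455 m/s.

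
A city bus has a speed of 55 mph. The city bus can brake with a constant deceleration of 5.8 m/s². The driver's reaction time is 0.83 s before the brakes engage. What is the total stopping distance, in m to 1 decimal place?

Total stopping distance ≈ 72.5 m

55 mph × 0.44704 = 24.5872 m/s.
Reaction distance = v·t_r = 24.5872 × 0.83 = 20.407 m.
Braking distance = v²/(2a) = 24.5872² / (2 × 5.800) = 604.530 / 11.600 = 52.115 m.
Total = 20.407 + 52.115 = 72.522 m.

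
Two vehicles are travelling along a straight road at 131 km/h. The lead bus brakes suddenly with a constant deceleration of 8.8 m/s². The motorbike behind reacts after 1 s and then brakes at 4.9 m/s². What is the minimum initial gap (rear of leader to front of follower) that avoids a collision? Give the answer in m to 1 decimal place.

131 km/h ÷ 3.6 = 36.3889 m/s.
Leader travels v²/(2a_L) = 1324.152 / 17.600 = 75.236 m before stopping.
Follower covers v·t_r = 36.3889 × 1 = 36.389 m while reacting, then v²/(2a_F) = 1324.152 / 9.800 = 135.118 m while braking, for a total of 36.389 + 135.118 = 171.507 m.
Since a_F ≤ a_L and the follower starts braking later, the follower is never slower than the leader, so the closest approach is when both have stopped.
Minimum gap = 171.507 − 75.236 = 96.271 m.

Minimum gap ≈ 96.3 m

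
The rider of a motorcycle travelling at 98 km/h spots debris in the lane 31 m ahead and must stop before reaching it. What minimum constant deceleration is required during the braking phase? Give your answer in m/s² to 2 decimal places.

98 km/h ÷ 3.6 = 27.2222 m/s.
v² = 2a·d ⇒ a = v²/(2d) = 27.2222² / (2 × 31.000) = 741.048 / 62.000 = 11.9524 m/s².

Required deceleration ≈ 11.95 m/s²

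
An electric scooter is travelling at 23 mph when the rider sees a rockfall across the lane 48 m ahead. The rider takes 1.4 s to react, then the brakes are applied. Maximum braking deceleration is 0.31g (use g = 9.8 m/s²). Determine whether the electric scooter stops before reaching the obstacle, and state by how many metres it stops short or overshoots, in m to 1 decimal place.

23 mph × 0.44704 = 10.2819 m/s.
a = 0.31 × 9.8 = 3.038 m/s².
Reaction distance = 10.2819 × 1.4 = 14.395 m.
Braking distance = v²/(2a) = 105.717 / 6.076 = 17.399 m.
Total stopping distance = 14.395 + 17.399 = 31.794 m, vs 48 m available — it stops with 48 − 31.794 = 16.206 m to spare.

Yes — it stops 16.2 m short of the obstacle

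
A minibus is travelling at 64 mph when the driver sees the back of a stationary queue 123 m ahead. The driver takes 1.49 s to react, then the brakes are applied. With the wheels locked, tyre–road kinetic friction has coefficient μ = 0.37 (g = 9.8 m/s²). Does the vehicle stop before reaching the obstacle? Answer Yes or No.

No

64 mph × 0.44704 = 28.6106 m/s.
a = μg = 0.37 × 9.8 = 3.626 m/s².
Reaction distance = 28.6106 × 1.49 = 42.630 m.
Braking distance = v²/(2a) = 818.566 / 7.252 = 112.875 m.
Total stopping distance = 42.630 + 112.875 = 155.505 m, vs 123 m available — it cannot stop in time and overshoots by 155.505 − 123 = 32.505 m.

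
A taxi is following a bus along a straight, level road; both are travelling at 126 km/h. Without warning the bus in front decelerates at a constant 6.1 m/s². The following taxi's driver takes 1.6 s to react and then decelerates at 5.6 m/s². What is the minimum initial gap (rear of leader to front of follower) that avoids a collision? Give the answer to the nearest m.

126 km/h ÷ 3.6 = 35.0000 m/s.
Leader travels v²/(2a_L) = 1225.000 / 12.200 = 100.410 m before stopping.
Follower covers v·t_r = 35.0000 × 1.6 = 56.000 m while reacting, then v²/(2a_F) = 1225.000 / 11.200 = 109.375 m while braking, for a total of 56.000 + 109.375 = 165.375 m.
Since a_F ≤ a_L and the follower starts braking later, the follower is never slower than the leader, so the closest approach is when both have stopped.
Minimum gap = 165.375 − 100.410 = 64.965 m.

Minimum gap ≈ 65 m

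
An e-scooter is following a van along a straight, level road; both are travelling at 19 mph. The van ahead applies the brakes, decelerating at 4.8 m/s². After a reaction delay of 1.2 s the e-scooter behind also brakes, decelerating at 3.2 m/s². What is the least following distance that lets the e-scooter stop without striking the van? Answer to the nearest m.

Minimum gap ≈ 14 m

19 mph × 0.44704 = 8.4938 m/s.
Leader travels v²/(2a_L) = 72.145 / 9.600 = 7.515 m before stopping.
Follower covers v·t_r = 8.4938 × 1.2 = 10.193 m while reacting, then v²/(2a_F) = 72.145 / 6.400 = 11.273 m while braking, for a total of 10.193 + 11.273 = 21.466 m.
Since a_F ≤ a_L and the follower starts braking later, the follower is never slower than the leader, so the closest approach is when both have stopped.
Minimum gap = 21.466 − 7.515 = 13.951 m.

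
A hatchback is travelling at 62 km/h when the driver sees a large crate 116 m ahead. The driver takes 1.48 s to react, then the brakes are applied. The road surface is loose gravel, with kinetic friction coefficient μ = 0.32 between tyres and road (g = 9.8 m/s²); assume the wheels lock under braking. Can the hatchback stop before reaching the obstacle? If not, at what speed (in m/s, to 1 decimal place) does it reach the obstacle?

Yes — it stops about 43.2 m short of the obstacle, so it never reaches it

62 km/h ÷ 3.6 = 17.2222 m/s.
a = μg = 0.32 × 9.8 = 3.136 m/s².
Reaction distance = 17.2222 × 1.48 = 25.489 m.
Braking distance = v²/(2a) = 296.604 / 6.272 = 47.290 m.
Total stopping distance = 25.489 + 47.290 = 72.779 m, vs 116 m available — it stops with 116 − 72.779 = 43.221 m to spare.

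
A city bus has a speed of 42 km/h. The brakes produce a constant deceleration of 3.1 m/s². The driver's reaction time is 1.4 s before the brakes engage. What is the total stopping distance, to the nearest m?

42 km/h ÷ 3.6 = 11.6667 m/s.
Reaction distance = v·t_r = 11.6667 × 1.4 = 16.333 m.
Braking distance = v²/(2a) = 11.6667² / (2 × 3.100) = 136.112 / 6.200 = 21.954 m.
Total = 16.333 + 21.954 = 38.287 m.

Total stopping distance ≈ 38 m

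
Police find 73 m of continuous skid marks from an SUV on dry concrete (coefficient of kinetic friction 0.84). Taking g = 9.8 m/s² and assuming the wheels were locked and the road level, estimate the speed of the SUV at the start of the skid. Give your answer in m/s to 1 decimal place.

Initial speed ≈ 34.7 m/s

Deceleration a = μg = 0.84 × 9.8 = 8.232 m/s².
v = √(2a·d) = √(2 × 8.232 × 73) = √1201.872 = 34.6680 m/s.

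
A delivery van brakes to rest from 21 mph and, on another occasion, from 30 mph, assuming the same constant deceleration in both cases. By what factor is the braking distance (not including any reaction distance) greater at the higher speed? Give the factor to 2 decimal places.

Factor ≈ 2.04

Braking distance d = v²/(2a), so with a fixed, d ∝ v².
Factor = (30/21)² = 1.4286² = 2.0409.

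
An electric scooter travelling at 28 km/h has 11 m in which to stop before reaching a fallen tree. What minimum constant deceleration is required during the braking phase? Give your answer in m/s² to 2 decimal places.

Required deceleration ≈ 2.75 m/s²

28 km/h ÷ 3.6 = 7.7778 m/s.
v² = 2a·d ⇒ a = v²/(2d) = 7.7778² / (2 × 11.000) = 60.494 / 22.000 = 2.7497 m/s².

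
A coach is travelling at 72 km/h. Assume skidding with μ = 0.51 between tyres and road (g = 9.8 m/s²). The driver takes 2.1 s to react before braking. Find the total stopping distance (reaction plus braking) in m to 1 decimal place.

Total stopping distance ≈ 82.0 m

72 km/h ÷ 3.6 = 20.0000 m/s.
a = μg = 0.51 × 9.8 = 4.998 m/s².
Reaction distance = v·t_r = 20.0000 × 2.1 = 42.000 m.
Braking distance = v²/(2a) = 20.0000² / (2 × 4.998) = 400.000 / 9.996 = 40.016 m.
Total = 42.000 + 40.016 = 82.016 m.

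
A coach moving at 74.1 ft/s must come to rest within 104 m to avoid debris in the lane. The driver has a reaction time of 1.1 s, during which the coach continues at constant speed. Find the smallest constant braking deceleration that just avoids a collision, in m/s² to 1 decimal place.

Required deceleration ≈ 3.2 m/s²

74.1 ft/s × 0.3048 = 22.5857 m/s.
Distance covered during reaction = 22.5857 × 1.1 = 24.844 m.
Distance available for braking: 104 − 24.844 = 79.156 m.
v² = 2a·d ⇒ a = v²/(2d) = 22.5857² / (2 × 79.156) = 510.114 / 158.312 = 3.2222 m/s².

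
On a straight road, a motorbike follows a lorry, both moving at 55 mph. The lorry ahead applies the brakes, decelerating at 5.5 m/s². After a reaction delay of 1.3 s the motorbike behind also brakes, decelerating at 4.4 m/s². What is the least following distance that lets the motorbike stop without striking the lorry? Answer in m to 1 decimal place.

55 mph × 0.44704 = 24.5872 m/s.
Leader travels v²/(2a_L) = 604.530 / 11.000 = 54.957 m before stopping.
Follower covers v·t_r = 24.5872 × 1.3 = 31.963 m while reacting, then v²/(2a_F) = 604.530 / 8.800 = 68.697 m while braking, for a total of 31.963 + 68.697 = 100.660 m.
Since a_F ≤ a_L and the follower starts braking later, the follower is never slower than the leader, so the closest approach is when both have stopped.
Minimum gap = 100.660 − 54.957 = 45.703 m.

Minimum gap ≈ 45.7 m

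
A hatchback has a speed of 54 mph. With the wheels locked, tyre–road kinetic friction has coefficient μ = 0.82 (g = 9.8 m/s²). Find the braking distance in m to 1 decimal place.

54 mph × 0.44704 = 24.1402 m/s.
a = μg = 0.82 × 9.8 = 8.036 m/s².
Braking distance = v²/(2a) = 24.1402² / (2 × 8.036) = 582.749 / 16.072 = 36.259 m.

Braking distance ≈ 36.3 m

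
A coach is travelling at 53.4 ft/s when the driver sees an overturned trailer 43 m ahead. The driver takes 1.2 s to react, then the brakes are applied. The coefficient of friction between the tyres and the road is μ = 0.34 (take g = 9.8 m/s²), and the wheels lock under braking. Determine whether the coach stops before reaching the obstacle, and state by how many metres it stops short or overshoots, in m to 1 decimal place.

No — it overshoots by 16.3 m

53.4 ft/s × 0.3048 = 16.2763 m/s.
a = μg = 0.34 × 9.8 = 3.332 m/s².
Reaction distance = 16.2763 × 1.2 = 19.532 m.
Braking distance = v²/(2a) = 264.918 / 6.664 = 39.754 m.
Total stopping distance = 19.532 + 39.754 = 59.286 m, vs 43 m available — it cannot stop in time and overshoots by 59.286 − 43 = 16.286 m.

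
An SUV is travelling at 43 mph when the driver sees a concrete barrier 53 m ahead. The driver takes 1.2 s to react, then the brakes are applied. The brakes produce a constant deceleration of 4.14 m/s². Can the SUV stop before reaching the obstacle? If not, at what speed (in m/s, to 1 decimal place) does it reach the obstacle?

No — it strikes the obstacle at 11.0 m/s

43 mph × 0.44704 = 19.2227 m/s.
Reaction distance = 19.2227 × 1.2 = 23.067 m.
Braking distance needed to stop: v²/(2a) = 369.512 / 8.280 = 44.627 m, so total needed = 23.067 + 44.627 = 67.694 m > 53 m — it cannot stop.
Distance remaining when braking begins: 53 − 23.067 = 29.933 m.
v² = v₀² − 2a·d = 369.512 − 2 × 4.140 × 29.933 = 121.667 m²/s².
v = √121.667 = 11.030 m/s.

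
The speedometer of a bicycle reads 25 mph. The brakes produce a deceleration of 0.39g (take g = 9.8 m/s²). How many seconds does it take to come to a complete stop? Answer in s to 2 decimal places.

25 mph × 0.44704 = 11.1760 m/s.
a = 0.39 × 9.8 = 3.822 m/s².
Braking time = v/a = 11.1760 / 3.822 = 2.924 s.

Braking time ≈ 2.92 s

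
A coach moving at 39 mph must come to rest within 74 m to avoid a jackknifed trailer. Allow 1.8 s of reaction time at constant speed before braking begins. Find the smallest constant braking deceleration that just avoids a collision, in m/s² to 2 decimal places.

Required deceleration ≈ 3.57 m/s²

39 mph × 0.44704 = 17.4346 m/s.
Distance covered during reaction = 17.4346 × 1.8 = 31.382 m.
Distance available for braking: 74 − 31.382 = 42.618 m.
v² = 2a·d ⇒ a = v²/(2d) = 17.4346² / (2 × 42.618) = 303.965 / 85.236 = 3.5662 m/s².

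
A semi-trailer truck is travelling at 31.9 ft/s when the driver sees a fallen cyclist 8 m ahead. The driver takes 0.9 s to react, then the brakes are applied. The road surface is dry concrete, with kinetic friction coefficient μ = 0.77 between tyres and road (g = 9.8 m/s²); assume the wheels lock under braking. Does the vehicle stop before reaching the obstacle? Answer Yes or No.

No

31.9 ft/s × 0.3048 = 9.7231 m/s.
a = μg = 0.77 × 9.8 = 7.546 m/s².
Reaction distance = 9.7231 × 0.9 = 8.751 m.
Braking distance = v²/(2a) = 94.539 / 15.092 = 6.264 m.
Total stopping distance = 8.751 + 6.264 = 15.015 m, vs 8 m available — it cannot stop in time and overshoots by 15.015 − 8 = 7.015 m.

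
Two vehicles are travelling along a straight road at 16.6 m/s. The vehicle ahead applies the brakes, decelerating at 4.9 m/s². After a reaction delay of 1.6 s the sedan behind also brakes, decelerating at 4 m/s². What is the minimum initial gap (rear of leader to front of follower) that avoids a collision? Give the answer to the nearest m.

Leader travels v²/(2a_L) = 275.560 / 9.800 = 28.118 m before stopping.
Follower covers v·t_r = 16.6000 × 1.6 = 26.560 m while reacting, then v²/(2a_F) = 275.560 / 8.000 = 34.445 m while braking, for a total of 26.560 + 34.445 = 61.005 m.
Since a_F ≤ a_L and the follower starts braking later, the follower is never slower than the leader, so the closest approach is when both have stopped.
Minimum gap = 61.005 − 28.118 = 32.887 m.

Minimum gap ≈ 33 m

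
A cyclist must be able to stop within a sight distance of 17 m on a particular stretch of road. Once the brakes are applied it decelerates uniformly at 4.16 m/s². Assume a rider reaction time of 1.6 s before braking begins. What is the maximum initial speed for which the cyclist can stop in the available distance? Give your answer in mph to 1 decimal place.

Stopping distance: v·t_r + v²/(2a) = 17 with t_r = 1.6 s and a = 4.160 m/s².
So v² + 13.312 v − 141.44 = 0.
Positive root: v = −a·t_r + √((a·t_r)² + 2a·d) = −6.656 + √(44.302 + 141.44) = 6.9727 m/s.
6.9727 m/s ÷ 0.44704 = 15.597 mph.

Maximum speed ≈ 15.6 mph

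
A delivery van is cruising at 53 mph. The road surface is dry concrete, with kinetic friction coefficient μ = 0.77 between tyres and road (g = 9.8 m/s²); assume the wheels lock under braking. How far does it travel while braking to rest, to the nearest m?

53 mph × 0.44704 = 23.6931 m/s.
a = μg = 0.77 × 9.8 = 7.546 m/s².
Braking distance = v²/(2a) = 23.6931² / (2 × 7.546) = 561.363 / 15.092 = 37.196 m.

Braking distance ≈ 37 m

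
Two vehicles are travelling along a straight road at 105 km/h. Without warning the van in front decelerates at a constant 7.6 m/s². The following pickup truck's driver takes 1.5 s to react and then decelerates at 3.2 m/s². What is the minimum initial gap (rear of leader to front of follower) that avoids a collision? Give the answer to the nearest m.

Minimum gap ≈ 121 m

105 km/h ÷ 3.6 = 29.1667 m/s.
Leader travels v²/(2a_L) = 850.696 / 15.200 = 55.967 m before stopping.
Follower covers v·t_r = 29.1667 × 1.5 = 43.750 m while reacting, then v²/(2a_F) = 850.696 / 6.400 = 132.921 m while braking, for a total of 43.750 + 132.921 = 176.671 m.
Since a_F ≤ a_L and the follower starts braking later, the follower is never slower than the leader, so the closest approach is when both have stopped.
Minimum gap = 176.671 − 55.967 = 120.704 m.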